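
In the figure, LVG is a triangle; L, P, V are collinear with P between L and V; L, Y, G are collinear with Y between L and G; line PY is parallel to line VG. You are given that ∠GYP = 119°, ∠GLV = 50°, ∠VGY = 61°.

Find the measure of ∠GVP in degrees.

1. ∠LGV = 61°  [Y on ray GL]
2. ∠GVL = 69°  [△LVG]
3. ∠GVP = 69°  [P on ray VL]

∠GVP = 69°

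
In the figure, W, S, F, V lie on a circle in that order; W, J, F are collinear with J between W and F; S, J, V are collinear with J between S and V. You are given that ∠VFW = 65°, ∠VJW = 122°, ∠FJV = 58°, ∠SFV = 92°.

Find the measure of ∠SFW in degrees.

1. ∠FVS = 57°  [△FJV]
2. ∠FJS = 122°  [vertical angles at J]
3. ∠FSV = 31°  [△SFV]
4. ∠SFW = 27°  [△SJF]

∠SFW = 27°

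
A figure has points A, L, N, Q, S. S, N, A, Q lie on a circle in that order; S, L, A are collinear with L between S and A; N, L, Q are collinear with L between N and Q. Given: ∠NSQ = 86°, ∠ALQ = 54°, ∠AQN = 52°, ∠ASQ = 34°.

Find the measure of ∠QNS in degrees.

∠QNS = 74°

1. ∠NLS = 54°  [vertical angles at L]
2. ∠ASN = 52°  [same arc NA]
3. ∠QNS = 74°  [△SLN]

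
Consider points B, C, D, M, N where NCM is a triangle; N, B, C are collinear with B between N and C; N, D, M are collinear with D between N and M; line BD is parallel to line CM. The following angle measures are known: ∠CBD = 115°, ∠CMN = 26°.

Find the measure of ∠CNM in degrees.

1. ∠DBN = 65°  [linear pair at B on NC]
2. ∠BDN = 26°  [BD∥CM, corresponding at D]
3. ∠BND = 89°  [△NBD]
4. ∠CNM = 89°  [B on NC, D on NM]

∠CNM = 89°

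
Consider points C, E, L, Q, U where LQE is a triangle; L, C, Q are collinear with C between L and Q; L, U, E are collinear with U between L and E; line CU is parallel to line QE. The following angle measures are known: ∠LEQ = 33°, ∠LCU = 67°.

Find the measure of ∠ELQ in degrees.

1. ∠CUL = 33°  [CU∥QE, corresponding at U]
2. ∠CLU = 80°  [△LCU]
3. ∠ELQ = 80°  [C on LQ, U on LE]

∠ELQ = 80°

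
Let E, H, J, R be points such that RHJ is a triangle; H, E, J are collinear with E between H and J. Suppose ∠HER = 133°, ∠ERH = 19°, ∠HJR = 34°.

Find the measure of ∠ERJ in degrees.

1. ∠JER = 47°  [linear pair at E on HJ]
2. ∠EJR = 34°  [E on ray JH]
3. ∠ERJ = 99°  [△REJ]

∠ERJ = 99°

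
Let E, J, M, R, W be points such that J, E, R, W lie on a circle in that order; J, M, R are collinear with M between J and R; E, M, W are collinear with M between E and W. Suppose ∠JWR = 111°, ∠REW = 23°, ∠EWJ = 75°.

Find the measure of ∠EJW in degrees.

∠EJW = 59°

1. ∠RJW = 23°  [same arc RW]
2. ∠JRW = 46°  [△JRW]
3. ∠JEW = 46°  [same arc JW]
4. ∠EJW = 59°  [△JEW]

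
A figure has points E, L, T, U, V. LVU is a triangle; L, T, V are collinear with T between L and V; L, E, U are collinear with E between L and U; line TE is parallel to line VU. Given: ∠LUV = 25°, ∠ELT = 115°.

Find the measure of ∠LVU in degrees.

∠LVU = 40°

1. ∠LET = 25°  [TE∥VU, corresponding at E]
2. ∠ETL = 40°  [△LTE]
3. ∠LVU = 40°  [TE∥VU, corresponding at T]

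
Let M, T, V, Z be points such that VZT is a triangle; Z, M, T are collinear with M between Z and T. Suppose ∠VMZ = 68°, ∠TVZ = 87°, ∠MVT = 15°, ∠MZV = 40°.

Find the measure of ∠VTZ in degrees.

1. ∠TMV = 112°  [linear pair at M on ZT]
2. ∠MTV = 53°  [△VMT]
3. ∠VTZ = 53°  [M on ray TZ]

∠VTZ = 53°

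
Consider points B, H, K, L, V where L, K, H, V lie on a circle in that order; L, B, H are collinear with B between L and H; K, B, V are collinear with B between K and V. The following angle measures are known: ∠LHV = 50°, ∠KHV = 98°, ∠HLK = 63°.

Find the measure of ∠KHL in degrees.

∠KHL = 48°

1. ∠LKV = 50°  [same arc LV]
2. ∠KLV = 82°  [cyclic LKHV, opposite ∠L+∠H]
3. ∠KVL = 48°  [△LKV]
4. ∠KHL = 48°  [same arc LK]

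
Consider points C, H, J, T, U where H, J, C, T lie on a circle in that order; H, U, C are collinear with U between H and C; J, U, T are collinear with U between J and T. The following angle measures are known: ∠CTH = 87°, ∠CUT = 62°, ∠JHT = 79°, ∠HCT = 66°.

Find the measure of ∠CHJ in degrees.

∠CHJ = 52°

1. ∠HUJ = 62°  [vertical angles at U]
2. ∠HJT = 66°  [same arc HT]
3. ∠CHJ = 52°  [△HUJ]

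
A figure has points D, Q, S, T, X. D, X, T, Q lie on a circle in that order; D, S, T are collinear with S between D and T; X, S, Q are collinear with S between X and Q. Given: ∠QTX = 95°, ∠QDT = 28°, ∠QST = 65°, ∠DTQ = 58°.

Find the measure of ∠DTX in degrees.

1. ∠QDX = 85°  [cyclic DXTQ, opposite ∠D+∠T]
2. ∠DXQ = 58°  [same arc DQ]
3. ∠DQX = 37°  [△DXQ]
4. ∠DTX = 37°  [same arc DX]

∠DTX = 37°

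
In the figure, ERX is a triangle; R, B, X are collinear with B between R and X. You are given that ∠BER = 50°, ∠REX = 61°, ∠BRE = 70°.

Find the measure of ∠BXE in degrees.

1. ∠ERX = 70°  [B on ray RX]
2. ∠EXR = 49°  [△ERX]
3. ∠BXE = 49°  [B on ray XR]

∠BXE = 49°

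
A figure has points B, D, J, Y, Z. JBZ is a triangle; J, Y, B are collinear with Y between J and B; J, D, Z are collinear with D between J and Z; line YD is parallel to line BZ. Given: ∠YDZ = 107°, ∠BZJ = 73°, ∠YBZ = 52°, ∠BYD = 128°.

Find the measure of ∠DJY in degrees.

1. ∠JDY = 73°  [linear pair at D on JZ]
2. ∠DYJ = 52°  [linear pair at Y on JB]
3. ∠DJY = 55°  [△JYD]

∠DJY = 55°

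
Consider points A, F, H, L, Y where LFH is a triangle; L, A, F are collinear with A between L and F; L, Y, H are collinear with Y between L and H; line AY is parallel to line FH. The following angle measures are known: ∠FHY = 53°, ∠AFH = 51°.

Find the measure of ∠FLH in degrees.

∠FLH = 76°

1. ∠FHL = 53°  [Y on ray HL]
2. ∠HFL = 51°  [A on ray FL]
3. ∠FLH = 76°  [△LFH]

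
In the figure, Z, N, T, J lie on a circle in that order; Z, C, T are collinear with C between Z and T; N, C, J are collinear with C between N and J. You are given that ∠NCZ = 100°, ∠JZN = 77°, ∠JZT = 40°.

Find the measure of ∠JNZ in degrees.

∠JNZ = 43°

1. ∠JCT = 100°  [vertical angles at C]
2. ∠JCZ = 80°  [linear pair at C on ZT]
3. ∠NJZ = 60°  [△ZCJ]
4. ∠JNZ = 43°  [△ZNJ]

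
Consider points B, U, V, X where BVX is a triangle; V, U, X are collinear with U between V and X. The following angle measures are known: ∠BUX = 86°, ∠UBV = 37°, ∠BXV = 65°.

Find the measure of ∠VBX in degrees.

∠VBX = 66°

1. ∠BUV = 94°  [linear pair at U on VX]
2. ∠BVU = 49°  [△BVU]
3. ∠BVX = 49°  [U on ray VX]
4. ∠VBX = 66°  [△BVX]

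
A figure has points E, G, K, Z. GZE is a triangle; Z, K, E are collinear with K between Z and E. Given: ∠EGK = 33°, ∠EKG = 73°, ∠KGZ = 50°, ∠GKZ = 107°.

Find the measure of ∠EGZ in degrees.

1. ∠GEK = 74°  [△GKE]
2. ∠GZK = 23°  [△GZK]
3. ∠GEZ = 74°  [K on ray EZ]
4. ∠EZG = 23°  [K on ray ZE]
5. ∠EGZ = 83°  [△GZE]

∠EGZ = 83°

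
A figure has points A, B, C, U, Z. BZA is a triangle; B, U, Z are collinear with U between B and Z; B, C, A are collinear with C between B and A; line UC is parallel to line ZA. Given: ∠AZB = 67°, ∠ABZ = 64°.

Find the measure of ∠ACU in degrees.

1. ∠BAZ = 49°  [△BZA]
2. ∠BCU = 49°  [UC∥ZA, corresponding at C]
3. ∠ACU = 131°  [linear pair at C on BA]

∠ACU = 131°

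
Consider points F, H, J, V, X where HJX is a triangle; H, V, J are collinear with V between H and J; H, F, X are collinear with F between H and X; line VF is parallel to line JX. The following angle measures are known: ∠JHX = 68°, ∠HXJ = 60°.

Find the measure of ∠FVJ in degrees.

1. ∠HJX = 52°  [△HJX]
2. ∠FVH = 52°  [VF∥JX, corresponding at V]
3. ∠FVJ = 128°  [linear pair at V on HJ]

∠FVJ = 128°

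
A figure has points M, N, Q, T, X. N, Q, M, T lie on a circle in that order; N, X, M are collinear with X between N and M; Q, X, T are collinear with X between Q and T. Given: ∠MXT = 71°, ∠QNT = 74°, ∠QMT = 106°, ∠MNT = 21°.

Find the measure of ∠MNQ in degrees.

1. ∠MQT = 21°  [same arc MT]
2. ∠MTQ = 53°  [△QMT]
3. ∠MNQ = 53°  [same arc QM]

∠MNQ = 53°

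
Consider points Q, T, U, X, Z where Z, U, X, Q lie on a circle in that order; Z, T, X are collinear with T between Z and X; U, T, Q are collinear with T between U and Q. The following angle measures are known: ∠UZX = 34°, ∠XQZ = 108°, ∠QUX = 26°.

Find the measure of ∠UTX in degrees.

∠UTX = 80°

1. ∠XUZ = 72°  [cyclic ZUXQ, opposite ∠U+∠Q]
2. ∠UXZ = 74°  [△ZUX]
3. ∠UTX = 80°  [△UTX]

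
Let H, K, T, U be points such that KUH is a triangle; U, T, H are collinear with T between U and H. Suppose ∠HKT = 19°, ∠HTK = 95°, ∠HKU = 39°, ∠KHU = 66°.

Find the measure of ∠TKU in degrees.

1. ∠KTU = 85°  [linear pair at T on UH]
2. ∠HUK = 75°  [△KUH]
3. ∠KUT = 75°  [T on ray UH]
4. ∠TKU = 20°  [△KUT]

∠TKU = 20°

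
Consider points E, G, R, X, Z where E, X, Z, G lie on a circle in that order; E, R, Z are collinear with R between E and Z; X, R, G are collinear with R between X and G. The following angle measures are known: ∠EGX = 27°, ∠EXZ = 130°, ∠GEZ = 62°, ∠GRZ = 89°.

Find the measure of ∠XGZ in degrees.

∠XGZ = 23°

1. ∠EGZ = 50°  [cyclic EXZG, opposite ∠X+∠G]
2. ∠EZG = 68°  [△EZG]
3. ∠XGZ = 23°  [△ZRG]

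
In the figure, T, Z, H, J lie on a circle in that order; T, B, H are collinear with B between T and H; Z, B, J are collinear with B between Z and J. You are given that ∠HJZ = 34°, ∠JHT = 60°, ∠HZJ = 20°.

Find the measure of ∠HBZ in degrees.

1. ∠HTZ = 34°  [same arc ZH]
2. ∠JZT = 60°  [same arc TJ]
3. ∠TBZ = 86°  [△TBZ]
4. ∠HBZ = 94°  [linear pair at B on TH]

∠HBZ = 94°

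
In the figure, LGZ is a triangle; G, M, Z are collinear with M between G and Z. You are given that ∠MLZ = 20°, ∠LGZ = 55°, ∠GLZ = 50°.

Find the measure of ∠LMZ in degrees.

1. ∠GZL = 75°  [△LGZ]
2. ∠LZM = 75°  [M on ray ZG]
3. ∠LMZ = 85°  [△LMZ]

∠LMZ = 85°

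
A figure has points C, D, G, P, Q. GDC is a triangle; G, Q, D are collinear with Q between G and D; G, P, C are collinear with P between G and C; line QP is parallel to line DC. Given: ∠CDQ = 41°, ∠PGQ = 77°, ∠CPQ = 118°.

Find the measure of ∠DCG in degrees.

∠DCG = 62°

1. ∠CDG = 41°  [Q on ray DG]
2. ∠CGD = 77°  [Q on GD, P on GC]
3. ∠DCG = 62°  [△GDC]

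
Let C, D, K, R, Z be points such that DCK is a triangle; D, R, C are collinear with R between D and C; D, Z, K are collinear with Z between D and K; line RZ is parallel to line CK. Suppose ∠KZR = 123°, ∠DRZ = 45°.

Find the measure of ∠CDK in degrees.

∠CDK = 78°

1. ∠DZR = 57°  [linear pair at Z on DK]
2. ∠RDZ = 78°  [△DRZ]
3. ∠CDK = 78°  [R on DC, Z on DK]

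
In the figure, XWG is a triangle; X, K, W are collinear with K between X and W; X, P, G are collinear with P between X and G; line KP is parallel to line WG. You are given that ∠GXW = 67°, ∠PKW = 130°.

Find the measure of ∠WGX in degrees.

1. ∠KXP = 67°  [K on XW, P on XG]
2. ∠PKX = 50°  [linear pair at K on XW]
3. ∠KPX = 63°  [△XKP]
4. ∠WGX = 63°  [KP∥WG, corresponding at P]

∠WGX = 63°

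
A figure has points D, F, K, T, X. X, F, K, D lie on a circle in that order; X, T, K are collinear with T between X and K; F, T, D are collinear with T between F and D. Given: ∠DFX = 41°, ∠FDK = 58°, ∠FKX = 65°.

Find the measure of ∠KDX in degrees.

1. ∠FXK = 58°  [same arc FK]
2. ∠KFX = 57°  [△XFK]
3. ∠KDX = 123°  [cyclic XFKD, opposite ∠F+∠D]

∠KDX = 123°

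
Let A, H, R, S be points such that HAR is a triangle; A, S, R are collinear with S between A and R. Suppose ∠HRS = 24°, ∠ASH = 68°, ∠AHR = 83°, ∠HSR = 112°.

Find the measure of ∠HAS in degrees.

1. ∠ARH = 24°  [S on ray RA]
2. ∠HAR = 73°  [△HAR]
3. ∠HAS = 73°  [S on ray AR]

∠HAS = 73°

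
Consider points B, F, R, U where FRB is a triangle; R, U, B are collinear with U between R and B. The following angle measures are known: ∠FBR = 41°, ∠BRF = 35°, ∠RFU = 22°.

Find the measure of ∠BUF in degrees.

1. ∠FRU = 35°  [U on ray RB]
2. ∠FUR = 123°  [△FRU]
3. ∠BUF = 57°  [linear pair at U on RB]

∠BUF = 57°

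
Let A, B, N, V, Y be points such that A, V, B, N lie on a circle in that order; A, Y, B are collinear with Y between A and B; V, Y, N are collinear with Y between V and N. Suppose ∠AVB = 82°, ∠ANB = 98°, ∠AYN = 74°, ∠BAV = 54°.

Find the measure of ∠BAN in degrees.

1. ∠ABV = 44°  [△AVB]
2. ∠ANV = 44°  [same arc AV]
3. ∠BAN = 62°  [△AYN]

∠BAN = 62°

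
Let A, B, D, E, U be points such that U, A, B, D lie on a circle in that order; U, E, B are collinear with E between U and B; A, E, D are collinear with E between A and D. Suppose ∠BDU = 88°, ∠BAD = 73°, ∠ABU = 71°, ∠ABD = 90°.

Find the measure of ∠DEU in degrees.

1. ∠BUD = 73°  [same arc BD]
2. ∠ADU = 71°  [same arc UA]
3. ∠DEU = 36°  [△UED]

∠DEU = 36°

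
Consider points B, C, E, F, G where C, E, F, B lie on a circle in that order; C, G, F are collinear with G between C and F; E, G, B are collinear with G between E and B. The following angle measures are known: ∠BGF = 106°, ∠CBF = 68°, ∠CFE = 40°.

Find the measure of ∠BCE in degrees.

∠BCE = 94°

1. ∠CGE = 106°  [vertical angles at G]
2. ∠CEF = 112°  [cyclic CEFB, opposite ∠E+∠B]
3. ∠CBE = 40°  [same arc CE]
4. ∠ECF = 28°  [△CEF]
5. ∠BEC = 46°  [△CGE]
6. ∠BCE = 94°  [△CEB]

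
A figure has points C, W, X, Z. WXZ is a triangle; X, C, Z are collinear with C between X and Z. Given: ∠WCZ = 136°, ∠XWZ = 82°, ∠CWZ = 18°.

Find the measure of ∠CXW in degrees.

1. ∠CZW = 26°  [△WCZ]
2. ∠WZX = 26°  [C on ray ZX]
3. ∠WXZ = 72°  [△WXZ]
4. ∠CXW = 72°  [C on ray XZ]

∠CXW = 72°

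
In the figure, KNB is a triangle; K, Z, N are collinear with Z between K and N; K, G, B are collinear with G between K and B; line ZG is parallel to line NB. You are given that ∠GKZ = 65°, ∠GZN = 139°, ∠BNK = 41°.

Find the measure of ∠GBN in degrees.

1. ∠BKN = 65°  [Z on KN, G on KB]
2. ∠KBN = 74°  [△KNB]
3. ∠GBN = 74°  [G on ray BK]

∠GBN = 74°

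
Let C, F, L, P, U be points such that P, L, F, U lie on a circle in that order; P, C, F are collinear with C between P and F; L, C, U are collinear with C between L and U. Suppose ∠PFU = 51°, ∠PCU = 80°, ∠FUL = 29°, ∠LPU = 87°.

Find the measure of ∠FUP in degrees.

∠FUP = 71°

1. ∠PLU = 51°  [same arc PU]
2. ∠LUP = 42°  [△PLU]
3. ∠FPU = 58°  [△PCU]
4. ∠FUP = 71°  [△PFU]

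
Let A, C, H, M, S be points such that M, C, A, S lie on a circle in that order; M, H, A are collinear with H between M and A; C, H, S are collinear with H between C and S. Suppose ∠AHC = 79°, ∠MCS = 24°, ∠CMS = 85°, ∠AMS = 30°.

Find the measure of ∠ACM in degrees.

∠ACM = 54°

1. ∠CHM = 101°  [linear pair at H on MA]
2. ∠CSM = 71°  [△MCS]
3. ∠AMC = 55°  [△MHC]
4. ∠CAM = 71°  [same arc MC]
5. ∠ACM = 54°  [△MCA]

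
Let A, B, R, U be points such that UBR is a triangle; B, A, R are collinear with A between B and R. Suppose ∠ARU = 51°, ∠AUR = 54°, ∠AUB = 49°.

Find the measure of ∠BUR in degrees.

1. ∠RAU = 75°  [△UAR]
2. ∠BRU = 51°  [A on ray RB]
3. ∠BAU = 105°  [linear pair at A on BR]
4. ∠ABU = 26°  [△UBA]
5. ∠RBU = 26°  [A on ray BR]
6. ∠BUR = 103°  [△UBR]

∠BUR = 103°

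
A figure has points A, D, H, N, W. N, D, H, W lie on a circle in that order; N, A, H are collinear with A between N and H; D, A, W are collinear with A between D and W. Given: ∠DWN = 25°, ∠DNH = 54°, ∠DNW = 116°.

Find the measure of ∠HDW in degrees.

∠HDW = 62°

1. ∠DWH = 54°  [same arc DH]
2. ∠DHW = 64°  [cyclic NDHW, opposite ∠N+∠H]
3. ∠HDW = 62°  [△DHW]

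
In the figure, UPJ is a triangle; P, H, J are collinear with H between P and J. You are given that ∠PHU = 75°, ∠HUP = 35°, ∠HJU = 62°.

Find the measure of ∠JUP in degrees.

1. ∠HPU = 70°  [△UPH]
2. ∠PJU = 62°  [H on ray JP]
3. ∠JPU = 70°  [H on ray PJ]
4. ∠JUP = 48°  [△UPJ]

∠JUP = 48°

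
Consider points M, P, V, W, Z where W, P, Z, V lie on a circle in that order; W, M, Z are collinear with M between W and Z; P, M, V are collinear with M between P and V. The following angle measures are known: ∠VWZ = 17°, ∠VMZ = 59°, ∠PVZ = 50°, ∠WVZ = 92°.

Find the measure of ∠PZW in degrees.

∠PZW = 42°

1. ∠PWZ = 50°  [same arc PZ]
2. ∠WPZ = 88°  [cyclic WPZV, opposite ∠P+∠V]
3. ∠PZW = 42°  [△WPZ]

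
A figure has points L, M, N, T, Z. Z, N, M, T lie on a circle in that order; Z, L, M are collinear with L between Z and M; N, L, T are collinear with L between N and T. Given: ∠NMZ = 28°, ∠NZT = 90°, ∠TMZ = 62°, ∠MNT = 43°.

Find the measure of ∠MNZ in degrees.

∠MNZ = 105°

1. ∠NTZ = 28°  [same arc ZN]
2. ∠MLN = 109°  [△NLM]
3. ∠TNZ = 62°  [△ZNT]
4. ∠NLZ = 71°  [linear pair at L on ZM]
5. ∠MZN = 47°  [△ZLN]
6. ∠MNZ = 105°  [△ZNM]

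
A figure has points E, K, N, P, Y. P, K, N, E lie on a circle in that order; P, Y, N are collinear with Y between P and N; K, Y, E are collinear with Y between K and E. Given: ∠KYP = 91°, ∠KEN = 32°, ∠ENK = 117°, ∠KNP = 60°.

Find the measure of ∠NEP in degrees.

∠NEP = 92°

1. ∠EYN = 91°  [vertical angles at Y]
2. ∠EKN = 31°  [△KNE]
3. ∠ENP = 57°  [△NYE]
4. ∠EPN = 31°  [same arc NE]
5. ∠NEP = 92°  [△PNE]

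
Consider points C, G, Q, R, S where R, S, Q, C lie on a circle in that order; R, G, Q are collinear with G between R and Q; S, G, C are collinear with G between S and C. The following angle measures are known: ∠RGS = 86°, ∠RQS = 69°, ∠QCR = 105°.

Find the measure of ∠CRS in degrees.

1. ∠RCS = 69°  [same arc RS]
2. ∠QSR = 75°  [cyclic RSQC, opposite ∠S+∠C]
3. ∠QRS = 36°  [△RSQ]
4. ∠CSR = 58°  [△RGS]
5. ∠CRS = 53°  [△RSC]

∠CRS = 53°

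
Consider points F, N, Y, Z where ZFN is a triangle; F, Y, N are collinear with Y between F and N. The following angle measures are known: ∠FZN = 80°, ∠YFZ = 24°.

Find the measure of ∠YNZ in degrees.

∠YNZ = 76°

1. ∠NFZ = 24°  [Y on ray FN]
2. ∠FNZ = 76°  [△ZFN]
3. ∠YNZ = 76°  [Y on ray NF]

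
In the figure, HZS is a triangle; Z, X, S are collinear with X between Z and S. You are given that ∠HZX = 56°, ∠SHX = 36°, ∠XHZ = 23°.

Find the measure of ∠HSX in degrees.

∠HSX = 65°

1. ∠HXZ = 101°  [△HZX]
2. ∠HXS = 79°  [linear pair at X on ZS]
3. ∠HSX = 65°  [△HXS]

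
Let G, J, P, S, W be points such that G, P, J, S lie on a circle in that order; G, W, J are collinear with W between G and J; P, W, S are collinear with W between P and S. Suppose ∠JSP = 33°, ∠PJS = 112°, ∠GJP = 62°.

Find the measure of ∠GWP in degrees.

1. ∠JPS = 35°  [△PJS]
2. ∠JWP = 83°  [△PWJ]
3. ∠GWP = 97°  [linear pair at W on GJ]

∠GWP = 97°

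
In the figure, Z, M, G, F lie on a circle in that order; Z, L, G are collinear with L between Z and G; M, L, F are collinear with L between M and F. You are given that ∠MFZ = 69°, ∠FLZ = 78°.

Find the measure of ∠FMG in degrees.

1. ∠MGZ = 69°  [same arc ZM]
2. ∠GLM = 78°  [vertical angles at L]
3. ∠FMG = 33°  [△MLG]

∠FMG = 33°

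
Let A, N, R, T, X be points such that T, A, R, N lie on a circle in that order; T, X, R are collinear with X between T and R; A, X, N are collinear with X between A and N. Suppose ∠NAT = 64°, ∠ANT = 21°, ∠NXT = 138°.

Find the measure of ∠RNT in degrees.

1. ∠NRT = 64°  [same arc TN]
2. ∠NTR = 21°  [△TXN]
3. ∠RNT = 95°  [△TRN]

∠RNT = 95°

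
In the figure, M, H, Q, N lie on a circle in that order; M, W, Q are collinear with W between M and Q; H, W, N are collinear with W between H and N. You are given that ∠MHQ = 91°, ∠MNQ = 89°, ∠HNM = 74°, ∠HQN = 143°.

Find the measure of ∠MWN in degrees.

∠MWN = 84°

1. ∠HQM = 74°  [same arc MH]
2. ∠HMN = 37°  [cyclic MHQN, opposite ∠M+∠Q]
3. ∠HMQ = 15°  [△MHQ]
4. ∠MHN = 69°  [△MHN]
5. ∠HNQ = 15°  [same arc HQ]
6. ∠MQN = 69°  [same arc MN]
7. ∠NWQ = 96°  [△QWN]
8. ∠MWN = 84°  [linear pair at W on MQ]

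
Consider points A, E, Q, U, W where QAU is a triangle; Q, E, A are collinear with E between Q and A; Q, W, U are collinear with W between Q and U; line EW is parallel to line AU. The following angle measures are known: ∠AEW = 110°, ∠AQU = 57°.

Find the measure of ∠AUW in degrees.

1. ∠QEW = 70°  [linear pair at E on QA]
2. ∠EQW = 57°  [E on QA, W on QU]
3. ∠EWQ = 53°  [△QEW]
4. ∠EWU = 127°  [linear pair at W on QU]
5. ∠AUW = 53°  [EW∥AU, co-interior at U–W]

∠AUW = 53°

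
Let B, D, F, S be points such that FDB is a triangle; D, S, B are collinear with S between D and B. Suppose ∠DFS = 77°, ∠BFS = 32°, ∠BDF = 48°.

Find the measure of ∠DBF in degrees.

∠DBF = 23°

1. ∠FDS = 48°  [S on ray DB]
2. ∠DSF = 55°  [△FDS]
3. ∠BSF = 125°  [linear pair at S on DB]
4. ∠FBS = 23°  [△FSB]
5. ∠DBF = 23°  [S on ray BD]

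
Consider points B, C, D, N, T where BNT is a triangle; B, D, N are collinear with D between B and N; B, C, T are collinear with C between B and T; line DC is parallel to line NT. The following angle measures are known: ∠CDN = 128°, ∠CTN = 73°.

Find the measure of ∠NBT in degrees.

1. ∠BDC = 52°  [linear pair at D on BN]
2. ∠BTN = 73°  [C on ray TB]
3. ∠BNT = 52°  [DC∥NT, corresponding at D]
4. ∠NBT = 55°  [△BNT]

∠NBT = 55°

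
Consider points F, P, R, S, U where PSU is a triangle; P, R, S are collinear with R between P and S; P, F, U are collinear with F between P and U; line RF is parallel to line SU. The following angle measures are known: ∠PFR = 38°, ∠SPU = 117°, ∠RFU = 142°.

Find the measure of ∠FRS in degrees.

∠FRS = 155°

1. ∠PUS = 38°  [RF∥SU, corresponding at F]
2. ∠PSU = 25°  [△PSU]
3. ∠FRP = 25°  [RF∥SU, corresponding at R]
4. ∠FRS = 155°  [linear pair at R on PS]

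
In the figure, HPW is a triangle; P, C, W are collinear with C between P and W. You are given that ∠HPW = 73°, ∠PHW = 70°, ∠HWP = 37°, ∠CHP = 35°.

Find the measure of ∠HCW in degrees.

1. ∠CPH = 73°  [C on ray PW]
2. ∠HCP = 72°  [△HPC]
3. ∠HCW = 108°  [linear pair at C on PW]

∠HCW = 108°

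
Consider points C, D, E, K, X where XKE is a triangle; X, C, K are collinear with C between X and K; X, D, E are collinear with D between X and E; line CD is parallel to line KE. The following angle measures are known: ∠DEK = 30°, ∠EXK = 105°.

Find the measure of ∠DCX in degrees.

1. ∠KEX = 30°  [D on ray EX]
2. ∠EKX = 45°  [△XKE]
3. ∠DCX = 45°  [CD∥KE, corresponding at C]

∠DCX = 45°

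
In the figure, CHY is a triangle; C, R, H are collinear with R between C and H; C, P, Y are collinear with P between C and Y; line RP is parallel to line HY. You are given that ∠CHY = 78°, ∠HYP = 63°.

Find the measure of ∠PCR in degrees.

1. ∠CYH = 63°  [P on ray YC]
2. ∠HCY = 39°  [△CHY]
3. ∠PCR = 39°  [R on CH, P on CY]

∠PCR = 39°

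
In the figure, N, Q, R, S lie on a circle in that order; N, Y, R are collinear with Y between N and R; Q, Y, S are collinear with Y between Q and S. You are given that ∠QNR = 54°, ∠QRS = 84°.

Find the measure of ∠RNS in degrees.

∠RNS = 42°

1. ∠QSR = 54°  [same arc QR]
2. ∠RQS = 42°  [△QRS]
3. ∠RNS = 42°  [same arc RS]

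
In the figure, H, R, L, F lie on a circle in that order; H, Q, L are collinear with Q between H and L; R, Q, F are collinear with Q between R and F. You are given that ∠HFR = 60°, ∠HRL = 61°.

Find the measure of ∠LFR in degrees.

1. ∠HLR = 60°  [same arc HR]
2. ∠LHR = 59°  [△HRL]
3. ∠LFR = 59°  [same arc RL]

∠LFR = 59°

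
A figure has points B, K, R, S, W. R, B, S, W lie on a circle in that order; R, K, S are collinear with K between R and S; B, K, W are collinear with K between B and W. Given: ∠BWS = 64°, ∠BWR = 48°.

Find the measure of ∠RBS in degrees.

1. ∠BRS = 64°  [same arc BS]
2. ∠BSR = 48°  [same arc RB]
3. ∠RBS = 68°  [△RBS]

∠RBS = 68°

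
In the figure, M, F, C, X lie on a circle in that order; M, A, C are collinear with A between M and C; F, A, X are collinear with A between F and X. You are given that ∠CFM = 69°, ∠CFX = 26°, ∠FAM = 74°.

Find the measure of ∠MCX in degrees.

∠MCX = 43°

1. ∠CXM = 111°  [cyclic MFCX, opposite ∠F+∠X]
2. ∠CMX = 26°  [same arc CX]
3. ∠MCX = 43°  [△MCX]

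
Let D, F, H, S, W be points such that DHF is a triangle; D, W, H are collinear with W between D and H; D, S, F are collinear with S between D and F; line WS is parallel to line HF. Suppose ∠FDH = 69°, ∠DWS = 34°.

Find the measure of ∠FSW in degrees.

∠FSW = 103°

1. ∠SDW = 69°  [W on DH, S on DF]
2. ∠DSW = 77°  [△DWS]
3. ∠FSW = 103°  [linear pair at S on DF]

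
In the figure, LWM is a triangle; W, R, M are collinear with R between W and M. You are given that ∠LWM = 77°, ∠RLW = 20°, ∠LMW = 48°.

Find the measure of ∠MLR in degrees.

1. ∠LWR = 77°  [R on ray WM]
2. ∠LRW = 83°  [△LWR]
3. ∠LMR = 48°  [R on ray MW]
4. ∠LRM = 97°  [linear pair at R on WM]
5. ∠MLR = 35°  [△LRM]

∠MLR = 35°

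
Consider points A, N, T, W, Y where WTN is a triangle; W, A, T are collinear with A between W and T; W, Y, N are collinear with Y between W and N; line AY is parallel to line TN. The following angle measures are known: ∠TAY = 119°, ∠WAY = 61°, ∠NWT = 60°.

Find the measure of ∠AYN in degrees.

∠AYN = 121°

1. ∠NTW = 61°  [AY∥TN, corresponding at A]
2. ∠TNW = 59°  [△WTN]
3. ∠AYW = 59°  [AY∥TN, corresponding at Y]
4. ∠AYN = 121°  [linear pair at Y on WN]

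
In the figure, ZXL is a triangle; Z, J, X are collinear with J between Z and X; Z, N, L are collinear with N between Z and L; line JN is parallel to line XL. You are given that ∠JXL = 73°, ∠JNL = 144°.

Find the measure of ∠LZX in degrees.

∠LZX = 71°

1. ∠LXZ = 73°  [J on ray XZ]
2. ∠JNZ = 36°  [linear pair at N on ZL]
3. ∠NJZ = 73°  [JN∥XL, corresponding at J]
4. ∠JZN = 71°  [△ZJN]
5. ∠LZX = 71°  [J on ZX, N on ZL]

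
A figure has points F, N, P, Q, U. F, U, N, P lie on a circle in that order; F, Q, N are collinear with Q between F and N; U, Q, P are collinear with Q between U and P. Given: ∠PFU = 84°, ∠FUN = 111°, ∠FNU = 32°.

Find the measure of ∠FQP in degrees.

∠FQP = 101°

1. ∠PNU = 96°  [cyclic FUNP, opposite ∠F+∠N]
2. ∠NFU = 37°  [△FUN]
3. ∠FPU = 32°  [same arc FU]
4. ∠NPU = 37°  [same arc UN]
5. ∠NUP = 47°  [△UNP]
6. ∠NFP = 47°  [same arc NP]
7. ∠FQP = 101°  [△FQP]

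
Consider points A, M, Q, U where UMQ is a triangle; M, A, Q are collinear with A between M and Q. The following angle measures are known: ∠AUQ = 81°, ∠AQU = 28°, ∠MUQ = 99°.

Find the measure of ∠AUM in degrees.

∠AUM = 18°

1. ∠QAU = 71°  [△UAQ]
2. ∠MQU = 28°  [A on ray QM]
3. ∠QMU = 53°  [△UMQ]
4. ∠MAU = 109°  [linear pair at A on MQ]
5. ∠AMU = 53°  [A on ray MQ]
6. ∠AUM = 18°  [△UMA]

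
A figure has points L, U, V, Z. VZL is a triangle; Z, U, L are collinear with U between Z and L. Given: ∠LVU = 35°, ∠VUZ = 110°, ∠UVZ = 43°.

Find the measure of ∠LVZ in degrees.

∠LVZ = 78°

1. ∠UZV = 27°  [△VZU]
2. ∠LUV = 70°  [linear pair at U on ZL]
3. ∠LZV = 27°  [U on ray ZL]
4. ∠ULV = 75°  [△VUL]
5. ∠VLZ = 75°  [U on ray LZ]
6. ∠LVZ = 78°  [△VZL]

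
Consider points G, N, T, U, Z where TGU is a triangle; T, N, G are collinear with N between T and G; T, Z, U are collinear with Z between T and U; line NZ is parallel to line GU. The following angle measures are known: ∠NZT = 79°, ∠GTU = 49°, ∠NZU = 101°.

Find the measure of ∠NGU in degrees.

∠NGU = 52°

1. ∠GUT = 79°  [NZ∥GU, corresponding at Z]
2. ∠TGU = 52°  [△TGU]
3. ∠NGU = 52°  [N on ray GT]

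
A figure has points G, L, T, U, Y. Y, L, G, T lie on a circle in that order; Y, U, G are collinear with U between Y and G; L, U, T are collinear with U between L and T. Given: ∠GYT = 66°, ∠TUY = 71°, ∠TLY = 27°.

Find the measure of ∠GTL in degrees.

1. ∠GUT = 109°  [linear pair at U on YG]
2. ∠TGY = 27°  [same arc YT]
3. ∠GTL = 44°  [△GUT]

∠GTL = 44°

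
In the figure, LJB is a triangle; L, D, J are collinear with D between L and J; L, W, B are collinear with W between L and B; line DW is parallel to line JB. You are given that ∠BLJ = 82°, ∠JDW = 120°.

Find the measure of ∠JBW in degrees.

∠JBW = 38°

1. ∠DLW = 82°  [D on LJ, W on LB]
2. ∠LDW = 60°  [linear pair at D on LJ]
3. ∠DWL = 38°  [△LDW]
4. ∠BWD = 142°  [linear pair at W on LB]
5. ∠JBW = 38°  [DW∥JB, co-interior at B–W]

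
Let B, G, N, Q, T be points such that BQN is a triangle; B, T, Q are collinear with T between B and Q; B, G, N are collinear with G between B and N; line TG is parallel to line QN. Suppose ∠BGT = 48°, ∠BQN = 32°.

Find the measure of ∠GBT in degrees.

1. ∠BNQ = 48°  [TG∥QN, corresponding at G]
2. ∠NBQ = 100°  [△BQN]
3. ∠GBT = 100°  [T on BQ, G on BN]

∠GBT = 100°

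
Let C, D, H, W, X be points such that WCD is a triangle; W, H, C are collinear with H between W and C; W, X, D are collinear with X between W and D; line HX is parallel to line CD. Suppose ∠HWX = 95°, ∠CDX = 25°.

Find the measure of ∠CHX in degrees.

∠CHX = 120°

1. ∠CWD = 95°  [H on WC, X on WD]
2. ∠CDW = 25°  [X on ray DW]
3. ∠DCW = 60°  [△WCD]
4. ∠WHX = 60°  [HX∥CD, corresponding at H]
5. ∠CHX = 120°  [linear pair at H on WC]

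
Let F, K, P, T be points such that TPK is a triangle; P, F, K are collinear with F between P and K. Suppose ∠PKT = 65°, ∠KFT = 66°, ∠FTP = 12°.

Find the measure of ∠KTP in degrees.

∠KTP = 61°

1. ∠PFT = 114°  [linear pair at F on PK]
2. ∠FPT = 54°  [△TPF]
3. ∠KPT = 54°  [F on ray PK]
4. ∠KTP = 61°  [△TPK]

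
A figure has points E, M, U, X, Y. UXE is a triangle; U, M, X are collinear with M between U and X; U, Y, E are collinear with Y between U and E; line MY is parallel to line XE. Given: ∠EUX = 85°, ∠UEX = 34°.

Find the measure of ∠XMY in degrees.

1. ∠EXU = 61°  [△UXE]
2. ∠UMY = 61°  [MY∥XE, corresponding at M]
3. ∠XMY = 119°  [linear pair at M on UX]

∠XMY = 119°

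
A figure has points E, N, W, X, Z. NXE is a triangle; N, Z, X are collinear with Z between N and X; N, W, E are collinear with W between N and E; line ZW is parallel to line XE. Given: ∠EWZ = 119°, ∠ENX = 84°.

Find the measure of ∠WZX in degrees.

1. ∠NWZ = 61°  [linear pair at W on NE]
2. ∠WNZ = 84°  [Z on NX, W on NE]
3. ∠NZW = 35°  [△NZW]
4. ∠WZX = 145°  [linear pair at Z on NX]

∠WZX = 145°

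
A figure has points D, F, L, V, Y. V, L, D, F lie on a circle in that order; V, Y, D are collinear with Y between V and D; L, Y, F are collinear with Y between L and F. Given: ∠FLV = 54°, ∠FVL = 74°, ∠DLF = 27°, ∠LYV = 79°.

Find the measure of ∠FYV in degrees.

1. ∠LFV = 52°  [△VLF]
2. ∠DVF = 27°  [same arc DF]
3. ∠FYV = 101°  [△VYF]

∠FYV = 101°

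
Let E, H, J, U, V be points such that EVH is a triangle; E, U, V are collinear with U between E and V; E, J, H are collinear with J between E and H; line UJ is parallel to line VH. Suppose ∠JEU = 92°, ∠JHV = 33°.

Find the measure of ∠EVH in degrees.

∠EVH = 55°

1. ∠HEV = 92°  [U on EV, J on EH]
2. ∠EHV = 33°  [J on ray HE]
3. ∠EVH = 55°  [△EVH]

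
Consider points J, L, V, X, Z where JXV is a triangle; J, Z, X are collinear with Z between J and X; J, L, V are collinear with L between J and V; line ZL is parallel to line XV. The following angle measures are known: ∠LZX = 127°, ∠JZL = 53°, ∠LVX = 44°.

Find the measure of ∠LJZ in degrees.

1. ∠JXV = 53°  [ZL∥XV, corresponding at Z]
2. ∠JVX = 44°  [L on ray VJ]
3. ∠VJX = 83°  [△JXV]
4. ∠LJZ = 83°  [Z on JX, L on JV]

∠LJZ = 83°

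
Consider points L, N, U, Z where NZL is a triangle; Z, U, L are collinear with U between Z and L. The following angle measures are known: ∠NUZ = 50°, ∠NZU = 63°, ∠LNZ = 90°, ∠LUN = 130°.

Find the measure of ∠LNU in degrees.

1. ∠LZN = 63°  [U on ray ZL]
2. ∠NLZ = 27°  [△NZL]
3. ∠NLU = 27°  [U on ray LZ]
4. ∠LNU = 23°  [△NUL]

∠LNU = 23°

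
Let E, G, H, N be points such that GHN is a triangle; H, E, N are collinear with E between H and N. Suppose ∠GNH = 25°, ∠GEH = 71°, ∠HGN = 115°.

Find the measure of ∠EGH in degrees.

∠EGH = 69°

1. ∠GHN = 40°  [△GHN]
2. ∠EHG = 40°  [E on ray HN]
3. ∠EGH = 69°  [△GHE]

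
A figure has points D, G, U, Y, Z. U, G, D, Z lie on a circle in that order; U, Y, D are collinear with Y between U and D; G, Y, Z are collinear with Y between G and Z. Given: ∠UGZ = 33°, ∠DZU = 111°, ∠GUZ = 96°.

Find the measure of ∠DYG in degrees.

∠DYG = 93°

1. ∠UDZ = 33°  [same arc UZ]
2. ∠GZU = 51°  [△UGZ]
3. ∠DUZ = 36°  [△UDZ]
4. ∠GDU = 51°  [same arc UG]
5. ∠DGZ = 36°  [same arc DZ]
6. ∠DYG = 93°  [△GYD]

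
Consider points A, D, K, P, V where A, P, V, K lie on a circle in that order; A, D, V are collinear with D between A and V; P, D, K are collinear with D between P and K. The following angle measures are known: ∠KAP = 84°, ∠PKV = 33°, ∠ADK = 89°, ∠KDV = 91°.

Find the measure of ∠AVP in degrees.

∠AVP = 40°

1. ∠KVP = 96°  [cyclic APVK, opposite ∠A+∠V]
2. ∠KPV = 51°  [△PVK]
3. ∠PDV = 89°  [vertical angles at D]
4. ∠AVP = 40°  [△PDV]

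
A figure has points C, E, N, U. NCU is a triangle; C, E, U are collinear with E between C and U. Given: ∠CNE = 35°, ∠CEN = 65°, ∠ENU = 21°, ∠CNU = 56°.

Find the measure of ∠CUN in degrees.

1. ∠NEU = 115°  [linear pair at E on CU]
2. ∠EUN = 44°  [△NEU]
3. ∠CUN = 44°  [E on ray UC]

∠CUN = 44°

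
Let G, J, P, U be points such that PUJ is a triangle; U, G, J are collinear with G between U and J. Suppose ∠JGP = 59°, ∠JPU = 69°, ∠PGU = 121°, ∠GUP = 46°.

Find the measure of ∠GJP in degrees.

1. ∠JUP = 46°  [G on ray UJ]
2. ∠PJU = 65°  [△PUJ]
3. ∠GJP = 65°  [G on ray JU]

∠GJP = 65°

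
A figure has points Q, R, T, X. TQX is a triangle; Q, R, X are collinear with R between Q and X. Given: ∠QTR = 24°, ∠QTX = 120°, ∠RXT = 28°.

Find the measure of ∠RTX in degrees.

1. ∠QXT = 28°  [R on ray XQ]
2. ∠TQX = 32°  [△TQX]
3. ∠RQT = 32°  [R on ray QX]
4. ∠QRT = 124°  [△TQR]
5. ∠TRX = 56°  [linear pair at R on QX]
6. ∠RTX = 96°  [△TRX]

∠RTX = 96°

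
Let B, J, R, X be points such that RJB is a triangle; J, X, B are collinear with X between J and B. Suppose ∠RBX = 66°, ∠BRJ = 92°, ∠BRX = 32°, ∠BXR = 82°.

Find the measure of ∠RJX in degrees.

∠RJX = 22°

1. ∠JBR = 66°  [X on ray BJ]
2. ∠BJR = 22°  [△RJB]
3. ∠RJX = 22°  [X on ray JB]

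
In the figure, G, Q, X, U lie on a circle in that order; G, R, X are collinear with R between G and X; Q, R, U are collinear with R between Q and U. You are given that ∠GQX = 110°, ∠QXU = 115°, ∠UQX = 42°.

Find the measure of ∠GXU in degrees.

1. ∠GUX = 70°  [cyclic GQXU, opposite ∠Q+∠U]
2. ∠UGX = 42°  [same arc XU]
3. ∠GXU = 68°  [△GXU]

∠GXU = 68°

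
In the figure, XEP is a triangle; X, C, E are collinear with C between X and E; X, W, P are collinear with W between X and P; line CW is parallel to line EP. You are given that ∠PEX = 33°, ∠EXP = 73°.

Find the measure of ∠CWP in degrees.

1. ∠EPX = 74°  [△XEP]
2. ∠CWX = 74°  [CW∥EP, corresponding at W]
3. ∠CWP = 106°  [linear pair at W on XP]

∠CWP = 106°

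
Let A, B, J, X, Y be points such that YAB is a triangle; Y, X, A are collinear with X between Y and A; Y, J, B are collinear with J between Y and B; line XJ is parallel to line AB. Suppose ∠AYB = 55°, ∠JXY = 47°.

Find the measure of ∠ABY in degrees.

1. ∠JYX = 55°  [X on YA, J on YB]
2. ∠XJY = 78°  [△YXJ]
3. ∠ABY = 78°  [XJ∥AB, corresponding at J]

∠ABY = 78°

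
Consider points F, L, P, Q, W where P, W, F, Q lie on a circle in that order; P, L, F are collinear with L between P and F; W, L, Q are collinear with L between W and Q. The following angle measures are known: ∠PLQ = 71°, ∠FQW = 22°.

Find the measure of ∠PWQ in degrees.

1. ∠FLW = 71°  [vertical angles at L]
2. ∠FPW = 22°  [same arc WF]
3. ∠PLW = 109°  [linear pair at L on PF]
4. ∠PWQ = 49°  [△PLW]

∠PWQ = 49°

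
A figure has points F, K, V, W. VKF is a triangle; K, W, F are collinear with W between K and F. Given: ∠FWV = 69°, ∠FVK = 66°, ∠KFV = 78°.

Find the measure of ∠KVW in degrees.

∠KVW = 33°

1. ∠KWV = 111°  [linear pair at W on KF]
2. ∠FKV = 36°  [△VKF]
3. ∠VKW = 36°  [W on ray KF]
4. ∠KVW = 33°  [△VKW]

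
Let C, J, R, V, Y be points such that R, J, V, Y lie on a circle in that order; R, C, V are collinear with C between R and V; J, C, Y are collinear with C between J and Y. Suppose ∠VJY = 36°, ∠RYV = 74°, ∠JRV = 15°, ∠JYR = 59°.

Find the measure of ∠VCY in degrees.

∠VCY = 95°

1. ∠VRY = 36°  [same arc VY]
2. ∠RVY = 70°  [△RVY]
3. ∠JYV = 15°  [same arc JV]
4. ∠VCY = 95°  [△VCY]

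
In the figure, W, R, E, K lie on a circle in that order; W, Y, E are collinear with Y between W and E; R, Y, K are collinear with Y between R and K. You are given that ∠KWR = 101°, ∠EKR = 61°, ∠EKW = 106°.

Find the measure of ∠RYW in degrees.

1. ∠KER = 79°  [cyclic WREK, opposite ∠W+∠E]
2. ∠EWR = 61°  [same arc RE]
3. ∠ERK = 40°  [△REK]
4. ∠ERW = 74°  [cyclic WREK, opposite ∠R+∠K]
5. ∠REW = 45°  [△WRE]
6. ∠EYR = 95°  [△RYE]
7. ∠RYW = 85°  [linear pair at Y on WE]

∠RYW = 85°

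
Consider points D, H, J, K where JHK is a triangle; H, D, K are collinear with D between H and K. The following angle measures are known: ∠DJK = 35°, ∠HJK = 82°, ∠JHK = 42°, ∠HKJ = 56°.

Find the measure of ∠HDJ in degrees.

1. ∠DKJ = 56°  [D on ray KH]
2. ∠JDK = 89°  [△JDK]
3. ∠HDJ = 91°  [linear pair at D on HK]

∠HDJ = 91°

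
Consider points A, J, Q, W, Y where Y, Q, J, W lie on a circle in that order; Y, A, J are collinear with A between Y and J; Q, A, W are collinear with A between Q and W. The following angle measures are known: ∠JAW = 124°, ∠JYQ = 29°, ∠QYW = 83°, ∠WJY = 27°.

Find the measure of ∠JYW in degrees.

1. ∠QAY = 124°  [vertical angles at A]
2. ∠WAY = 56°  [linear pair at A on YJ]
3. ∠WQY = 27°  [△YAQ]
4. ∠QWY = 70°  [△YQW]
5. ∠JYW = 54°  [△YAW]

∠JYW = 54°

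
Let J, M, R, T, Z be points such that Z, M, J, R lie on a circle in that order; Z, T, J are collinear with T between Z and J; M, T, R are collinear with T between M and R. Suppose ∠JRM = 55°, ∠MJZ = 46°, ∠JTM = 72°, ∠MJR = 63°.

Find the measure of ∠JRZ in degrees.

∠JRZ = 101°

1. ∠JZM = 55°  [same arc MJ]
2. ∠JMZ = 79°  [△ZMJ]
3. ∠JRZ = 101°  [cyclic ZMJR, opposite ∠M+∠R]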